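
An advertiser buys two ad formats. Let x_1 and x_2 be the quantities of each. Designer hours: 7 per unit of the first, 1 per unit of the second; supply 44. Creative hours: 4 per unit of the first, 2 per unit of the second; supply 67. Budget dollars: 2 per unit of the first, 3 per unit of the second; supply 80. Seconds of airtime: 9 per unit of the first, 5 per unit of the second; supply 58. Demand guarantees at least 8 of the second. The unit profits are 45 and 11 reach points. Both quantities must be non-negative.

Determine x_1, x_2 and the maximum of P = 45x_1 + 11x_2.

x_1 = 2, x_2 = 8, maximum P = 178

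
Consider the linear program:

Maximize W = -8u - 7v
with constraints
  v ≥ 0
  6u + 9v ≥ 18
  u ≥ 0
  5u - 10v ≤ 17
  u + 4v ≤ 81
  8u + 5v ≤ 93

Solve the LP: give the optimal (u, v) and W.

Feasible corners and W = -8u - 7v:
  (3, 0) → W = -24
  (17/5, 0) → W = -136/5
  (0, 2) → W = -14
  (0, 93/5) → W = -651/5
  (29/3, 47/15) → W = -1489/15

u = 0, v = 2, maximum W = -14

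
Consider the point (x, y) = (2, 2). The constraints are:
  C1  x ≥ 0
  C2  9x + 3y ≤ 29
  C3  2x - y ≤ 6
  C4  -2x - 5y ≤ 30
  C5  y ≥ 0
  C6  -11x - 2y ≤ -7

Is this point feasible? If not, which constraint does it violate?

C1: 2 ≥ 0 ✓
C2: 24 ≤ 29 ✓
C3: 2 ≤ 6 ✓
C4: -14 ≤ 30 ✓
C5: 2 ≥ 0 ✓
C6: -26 ≤ -7 ✓

feasible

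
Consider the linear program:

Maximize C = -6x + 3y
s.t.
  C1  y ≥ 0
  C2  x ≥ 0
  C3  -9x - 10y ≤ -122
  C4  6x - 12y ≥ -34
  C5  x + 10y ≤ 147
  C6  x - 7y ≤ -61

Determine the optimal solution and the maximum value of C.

x = 247/15, y = 166/15, maximum C = -328/5

Corner points and C = -6x + 3y:
  (178/9, 229/18) → C = -161/2
  (247/15, 166/15) → C = -328/5
  (419/17, 208/17) → C = -1890/17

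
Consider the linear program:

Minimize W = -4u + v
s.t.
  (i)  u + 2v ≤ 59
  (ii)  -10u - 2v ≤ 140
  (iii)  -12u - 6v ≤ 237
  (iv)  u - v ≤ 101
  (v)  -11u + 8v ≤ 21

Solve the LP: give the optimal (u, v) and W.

Corner points and W = -4u + v:
  (87, -14) → W = -362
  (43/3, 67/3) → W = -35
  (-61/6, -115/6) → W = 43/2
  (-581/51, -665/51) → W = 553/17
  (41/2, -161/2) → W = -325/2

u = 87, v = -14, minimum W = -362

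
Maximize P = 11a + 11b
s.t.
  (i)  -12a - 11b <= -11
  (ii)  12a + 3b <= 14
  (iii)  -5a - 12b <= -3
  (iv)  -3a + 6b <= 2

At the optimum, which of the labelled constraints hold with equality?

(ii) and (iv)

Vertices and P = 11a + 11b:
  (99/89, -19/89) → P = 880/89
  (44/105, 19/35) → P = 1111/105
  (53/43, -34/129) → P = 1375/129
  (26/27, 22/27) → P = 176/9

The maximum is at (26/27, 22/27). Substituting into each constraint, equality holds for (ii) and (iv); the remaining constraints have slack.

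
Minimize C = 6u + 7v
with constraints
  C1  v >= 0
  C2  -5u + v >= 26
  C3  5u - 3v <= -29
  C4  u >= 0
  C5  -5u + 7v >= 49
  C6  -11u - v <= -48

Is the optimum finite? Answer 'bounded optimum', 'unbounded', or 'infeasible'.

bounded optimum

Vertices and C = 6u + 7v:
  (11/8, 263/8) → C = 1907/8
  (0, 48) → C = 336
The feasible region has finitely many vertices and no improving ray; the minimum is 1907/8 at (11/8, 263/8).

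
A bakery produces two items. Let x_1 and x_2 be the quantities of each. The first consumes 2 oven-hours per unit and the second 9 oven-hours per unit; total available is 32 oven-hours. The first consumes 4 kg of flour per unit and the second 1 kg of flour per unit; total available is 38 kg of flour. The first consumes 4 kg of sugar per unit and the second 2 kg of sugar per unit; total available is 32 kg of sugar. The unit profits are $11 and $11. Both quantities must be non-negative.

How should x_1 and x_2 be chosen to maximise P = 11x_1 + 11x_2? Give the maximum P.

x_1 = 7, x_2 = 2, maximum P = 99

Vertices and P = 11x_1 + 11x_2:
  (0, 0) → P = 0
  (0, 32/9) → P = 352/9
  (8, 0) → P = 88
  (7, 2) → P = 99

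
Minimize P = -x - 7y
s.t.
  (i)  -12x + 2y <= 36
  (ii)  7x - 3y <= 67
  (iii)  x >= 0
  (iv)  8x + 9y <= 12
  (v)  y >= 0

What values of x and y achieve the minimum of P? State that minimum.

x = 0, y = 4/3, minimum P = -28/3

Extreme points and P = -x - 7y:
  (0, 4/3) → P = -28/3
  (0, 0) → P = 0
  (3/2, 0) → P = -3/2

At the optimal vertex, x = 0 and 8x + 9y = 12.
Solving simultaneously gives x = 0, y = 4/3.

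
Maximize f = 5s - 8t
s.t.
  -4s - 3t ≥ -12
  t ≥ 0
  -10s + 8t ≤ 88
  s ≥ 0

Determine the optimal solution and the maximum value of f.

The optimum lies where -4s - 3t = -12 and t = 0.
Solving simultaneously gives s = 3, t = 0.

s = 3, t = 0, maximum f = 15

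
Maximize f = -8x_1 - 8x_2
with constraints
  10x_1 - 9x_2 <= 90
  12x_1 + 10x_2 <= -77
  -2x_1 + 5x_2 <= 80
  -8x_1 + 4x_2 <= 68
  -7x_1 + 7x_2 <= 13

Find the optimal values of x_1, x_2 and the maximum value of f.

x_1 = -243/8, x_2 = -175/4, maximum f = 593

Vertices and f = -8x_1 - 8x_2:
  (207/208, -925/104) → f = 1643/26
  (-243/8, -175/4) → f = 593
  (-669/154, -383/154) → f = 4208/77
  (-106/7, -93/7) → f = 1592/7

The optimum lies where 10x_1 - 9x_2 = 90 and -8x_1 + 4x_2 = 68.
Solving simultaneously gives x_1 = -243/8, x_2 = -175/4.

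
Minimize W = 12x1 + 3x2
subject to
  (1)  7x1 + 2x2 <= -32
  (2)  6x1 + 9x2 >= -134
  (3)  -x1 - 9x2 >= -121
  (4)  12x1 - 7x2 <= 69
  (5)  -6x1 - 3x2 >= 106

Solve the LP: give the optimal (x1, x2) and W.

x1 = -51, x2 = 172/9, minimum W = -1664/3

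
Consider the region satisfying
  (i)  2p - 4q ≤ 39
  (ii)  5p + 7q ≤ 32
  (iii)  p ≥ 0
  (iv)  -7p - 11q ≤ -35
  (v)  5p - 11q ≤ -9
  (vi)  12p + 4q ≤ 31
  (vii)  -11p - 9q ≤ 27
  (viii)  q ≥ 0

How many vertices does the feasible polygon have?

Intersecting each pair of boundary lines and keeping only the points that satisfy every inequality leaves:
  (0, 32/7)
  (89/64, 229/64)
  (0, 35/11)
  (201/104, 203/104)

4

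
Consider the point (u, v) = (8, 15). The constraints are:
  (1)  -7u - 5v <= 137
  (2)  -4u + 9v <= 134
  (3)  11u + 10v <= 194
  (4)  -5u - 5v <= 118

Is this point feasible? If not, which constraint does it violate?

not feasible — violates (3)

Constraint (3): 11u + 10v = 238, which is not ≤ 194. All other constraints are satisfied.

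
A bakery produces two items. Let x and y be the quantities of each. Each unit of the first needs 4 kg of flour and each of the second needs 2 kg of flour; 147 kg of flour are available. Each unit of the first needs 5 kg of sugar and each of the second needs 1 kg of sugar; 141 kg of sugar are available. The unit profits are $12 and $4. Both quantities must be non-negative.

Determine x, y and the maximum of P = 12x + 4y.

x = 45/2, y = 57/2, maximum P = 384

Corner points and P = 12x + 4y:
  (0, 0) → P = 0
  (0, 147/2) → P = 294
  (141/5, 0) → P = 1692/5
  (45/2, 57/2) → P = 384

At the optimal vertex, 4x + 2y = 147 and 5x + y = 141.
Solving simultaneously gives x = 45/2, y = 57/2.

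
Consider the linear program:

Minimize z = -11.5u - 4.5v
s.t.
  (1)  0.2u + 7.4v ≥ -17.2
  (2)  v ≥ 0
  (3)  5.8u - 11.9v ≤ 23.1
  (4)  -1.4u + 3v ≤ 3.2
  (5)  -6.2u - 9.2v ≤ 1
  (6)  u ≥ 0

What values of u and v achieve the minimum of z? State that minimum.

u = 5369/37, v = 2545/37, minimum z = -73196/37

Feasible corners and z = -11.5u - 4.5v:
  (231/58, 0) → z = -5313/116
  (0, 0) → z = 0
  (5369/37, 2545/37) → z = -73196/37
  (0, 16/15) → z = -24/5

At the optimal vertex, 5.8u - 11.9v = 23.1 and -1.4u + 3v = 3.2.
Solving simultaneously gives u = 5369/37, v = 2545/37.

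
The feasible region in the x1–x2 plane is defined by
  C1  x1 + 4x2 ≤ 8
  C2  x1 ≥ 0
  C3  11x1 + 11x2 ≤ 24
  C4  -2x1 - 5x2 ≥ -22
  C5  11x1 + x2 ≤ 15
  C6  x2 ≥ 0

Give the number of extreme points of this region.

Of the 15 pairwise boundary intersections, those satisfying every inequality are:
  (0, 2)
  (8/33, 64/33)
  (0, 0)
  (141/110, 9/10)
  (15/11, 0)

5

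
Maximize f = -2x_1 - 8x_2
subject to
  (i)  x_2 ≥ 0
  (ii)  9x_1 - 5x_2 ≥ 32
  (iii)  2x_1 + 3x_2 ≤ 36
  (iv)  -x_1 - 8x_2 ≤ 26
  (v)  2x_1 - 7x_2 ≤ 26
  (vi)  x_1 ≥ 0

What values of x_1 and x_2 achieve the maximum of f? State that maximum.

Corner points and f = -2x_1 - 8x_2:
  (32/9, 0) → f = -64/9
  (13, 0) → f = -26
  (276/37, 260/37) → f = -2632/37
  (33/2, 1) → f = -41

x_1 = 32/9, x_2 = 0, maximum f = -64/9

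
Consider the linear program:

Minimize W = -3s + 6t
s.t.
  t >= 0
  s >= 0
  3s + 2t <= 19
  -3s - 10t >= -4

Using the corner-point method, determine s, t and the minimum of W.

s = 4/3, t = 0, minimum W = -4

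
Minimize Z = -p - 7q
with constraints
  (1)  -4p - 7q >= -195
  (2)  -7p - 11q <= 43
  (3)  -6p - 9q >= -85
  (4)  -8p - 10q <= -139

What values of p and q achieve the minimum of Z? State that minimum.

p = 401/12, q = -77/6, minimum Z = 677/12

The optimum lies where -6p - 9q = -85 and -8p - 10q = -139.
Solving simultaneously gives p = 401/12, q = -77/6.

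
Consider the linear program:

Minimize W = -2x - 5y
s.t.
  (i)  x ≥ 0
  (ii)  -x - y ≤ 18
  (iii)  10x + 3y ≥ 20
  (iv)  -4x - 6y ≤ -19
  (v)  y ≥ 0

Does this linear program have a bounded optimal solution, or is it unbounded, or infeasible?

From the feasible point (0, 20/3), moving in the direction (0, 1) keeps every constraint satisfied while W decreases without bound.

unbounded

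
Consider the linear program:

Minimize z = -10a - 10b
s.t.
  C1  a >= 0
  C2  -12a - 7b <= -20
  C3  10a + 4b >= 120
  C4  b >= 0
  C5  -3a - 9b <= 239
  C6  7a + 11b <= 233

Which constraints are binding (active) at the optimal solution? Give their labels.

C4 and C6

Extreme points and z = -10a - 10b:
  (12, 0) → z = -120
  (194/41, 745/41) → z = -9390/41
  (233/7, 0) → z = -2330/7

The minimum is at (233/7, 0). Substituting into each constraint, equality holds for C4 and C6; the remaining constraints have slack.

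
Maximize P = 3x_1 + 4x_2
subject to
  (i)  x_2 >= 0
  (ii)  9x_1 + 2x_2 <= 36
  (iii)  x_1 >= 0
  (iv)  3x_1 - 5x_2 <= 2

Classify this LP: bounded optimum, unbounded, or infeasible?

Vertices and P = 3x_1 + 4x_2:
  (0, 0) → P = 0
  (2/3, 0) → P = 2
  (0, 18) → P = 72
  (184/51, 30/17) → P = 304/17
The feasible region has finitely many vertices and no improving ray; the maximum is 72 at (0, 18).

bounded optimum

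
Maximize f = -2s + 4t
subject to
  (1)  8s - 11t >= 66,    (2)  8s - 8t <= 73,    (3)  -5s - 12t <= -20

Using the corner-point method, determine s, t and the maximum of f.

The optimum lies where 8s - 11t = 66 and 8s - 8t = 73.
Solving simultaneously gives s = 275/24, t = 7/3.

s = 275/24, t = 7/3, maximum f = -163/12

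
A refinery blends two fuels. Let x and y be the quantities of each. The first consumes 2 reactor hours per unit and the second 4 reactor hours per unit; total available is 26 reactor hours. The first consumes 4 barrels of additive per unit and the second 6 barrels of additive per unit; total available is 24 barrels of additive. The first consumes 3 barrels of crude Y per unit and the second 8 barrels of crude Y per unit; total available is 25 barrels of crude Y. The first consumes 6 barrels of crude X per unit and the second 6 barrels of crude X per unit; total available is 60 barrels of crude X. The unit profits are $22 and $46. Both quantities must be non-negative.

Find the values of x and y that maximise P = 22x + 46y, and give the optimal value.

Vertices and P = 22x + 46y:
  (0, 0) → P = 0
  (0, 25/8) → P = 575/4
  (6, 0) → P = 132
  (3, 2) → P = 158

The optimum lies where 4x + 6y = 24 and 3x + 8y = 25.
Solving simultaneously gives x = 3, y = 2.

x = 3, y = 2, maximum P = 158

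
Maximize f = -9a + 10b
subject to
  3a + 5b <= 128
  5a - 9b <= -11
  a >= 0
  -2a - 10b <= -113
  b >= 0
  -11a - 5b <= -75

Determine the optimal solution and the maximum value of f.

Corner points and f = -9a + 10b:
  (1097/52, 673/52) → f = -3143/52
  (0, 128/5) → f = 256
  (907/68, 587/68) → f = -2293/68
  (0, 15) → f = 150
  (37/20, 1093/100) → f = 1853/20

At the optimal vertex, 3a + 5b = 128 and a = 0.
Solving simultaneously gives a = 0, b = 128/5.

a = 0, b = 128/5, maximum f = 256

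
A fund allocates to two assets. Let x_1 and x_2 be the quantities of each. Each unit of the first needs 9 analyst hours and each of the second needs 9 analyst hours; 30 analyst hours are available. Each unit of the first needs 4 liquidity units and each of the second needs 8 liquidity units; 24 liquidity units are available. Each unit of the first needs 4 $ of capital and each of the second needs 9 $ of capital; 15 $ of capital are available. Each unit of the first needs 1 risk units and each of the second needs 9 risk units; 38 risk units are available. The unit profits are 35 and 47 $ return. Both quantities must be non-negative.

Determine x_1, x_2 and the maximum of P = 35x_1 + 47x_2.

The optimum lies where 9x_1 + 9x_2 = 30 and 4x_1 + 9x_2 = 15.
Solving simultaneously gives x_1 = 3, x_2 = 1/3.

x_1 = 3, x_2 = 1/3, maximum P = 362/3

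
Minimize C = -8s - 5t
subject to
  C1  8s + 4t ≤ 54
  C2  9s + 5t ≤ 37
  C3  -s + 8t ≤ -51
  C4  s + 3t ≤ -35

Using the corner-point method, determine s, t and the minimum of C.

s = 13, t = -16, minimum C = -24

The feasible region is unbounded (it extends along (-8, -1), (1, -2)), but C strictly increases along every unbounded feasible direction, so there is no improving ray and the minimum is attained at a vertex.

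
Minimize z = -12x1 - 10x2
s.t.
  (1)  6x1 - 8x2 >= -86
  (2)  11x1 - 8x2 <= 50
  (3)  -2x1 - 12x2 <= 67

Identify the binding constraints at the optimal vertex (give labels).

Feasible corners and z = -12x1 - 10x2:
  (136/5, 623/20) → z = -6379/10
  (-196/11, -115/44) → z = 5279/22
  (16/37, -837/148) → z = 3801/74

The minimum is at (136/5, 623/20). Substituting into each constraint, equality holds for (1) and (2); the remaining constraints have slack.

(1) and (2)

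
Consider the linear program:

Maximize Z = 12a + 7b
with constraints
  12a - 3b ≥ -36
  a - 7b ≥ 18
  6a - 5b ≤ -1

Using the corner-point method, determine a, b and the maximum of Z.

Vertices and Z = 12a + 7b:
  (-34/9, -28/9) → Z = -604/9
  (-59/14, -34/7) → Z = -592/7
  (-97/37, -109/37) → Z = -1927/37

The binding constraints are a - 7b = 18 and 6a - 5b = -1.
Solving simultaneously gives a = -97/37, b = -109/37.

a = -97/37, b = -109/37, maximum Z = -1927/37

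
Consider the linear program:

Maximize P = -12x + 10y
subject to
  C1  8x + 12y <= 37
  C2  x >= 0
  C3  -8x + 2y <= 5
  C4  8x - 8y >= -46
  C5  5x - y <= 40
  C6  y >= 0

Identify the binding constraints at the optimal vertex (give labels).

Extreme points and P = -12x + 10y:
  (1/8, 3) → P = 57/2
  (37/8, 0) → P = -111/2
  (0, 5/2) → P = 25
  (0, 0) → P = 0

The maximum is at (1/8, 3). Substituting into each constraint, equality holds for C1 and C3; the remaining constraints have slack.

C1 and C3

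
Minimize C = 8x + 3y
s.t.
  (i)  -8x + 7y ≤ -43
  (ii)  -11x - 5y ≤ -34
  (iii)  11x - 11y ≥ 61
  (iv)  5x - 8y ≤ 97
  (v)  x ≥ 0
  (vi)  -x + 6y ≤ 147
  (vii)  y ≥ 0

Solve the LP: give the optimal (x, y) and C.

Feasible corners and C = 8x + 3y:
  (1983/55, 1678/55) → C = 20898/55
  (61/11, 0) → C = 488/11
  (879/11, 416/11) → C = 8280/11
  (97/5, 0) → C = 776/5

The optimum lies where 11x - 11y = 61 and y = 0.
Solving simultaneously gives x = 61/11, y = 0.

x = 61/11, y = 0, minimum C = 488/11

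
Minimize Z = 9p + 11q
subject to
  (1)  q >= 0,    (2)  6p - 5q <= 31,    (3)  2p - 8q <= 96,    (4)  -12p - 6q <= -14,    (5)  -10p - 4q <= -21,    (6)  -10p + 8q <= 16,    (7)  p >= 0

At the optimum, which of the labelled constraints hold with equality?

(1) and (5)

Feasible corners and Z = 9p + 11q:
  (31/6, 0) → Z = 93/2
  (21/10, 0) → Z = 189/10
  (13/15, 37/12) → Z = 2503/60
The feasible region is unbounded (it extends along (4, 5), (5, 6)), but Z strictly increases along every unbounded feasible direction, so there is no improving ray and the minimum is attained at a vertex.

The minimum is at (21/10, 0). Substituting into each constraint, equality holds for (1) and (5); the remaining constraints have slack.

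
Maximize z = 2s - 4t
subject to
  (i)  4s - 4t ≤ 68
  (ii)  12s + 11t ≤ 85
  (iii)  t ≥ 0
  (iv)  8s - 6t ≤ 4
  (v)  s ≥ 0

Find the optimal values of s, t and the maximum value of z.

Extreme points and z = 2s - 4t:
  (277/80, 79/20) → z = -71/8
  (0, 85/11) → z = -340/11
  (1/2, 0) → z = 1
  (0, 0) → z = 0

s = 1/2, t = 0, maximum z = 1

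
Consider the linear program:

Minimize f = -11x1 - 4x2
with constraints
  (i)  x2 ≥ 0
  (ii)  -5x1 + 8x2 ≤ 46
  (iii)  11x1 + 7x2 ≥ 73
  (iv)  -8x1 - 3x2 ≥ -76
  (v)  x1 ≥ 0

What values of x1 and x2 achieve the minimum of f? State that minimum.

At the optimal vertex, x2 = 0 and -8x1 - 3x2 = -76.
Solving simultaneously gives x1 = 19/2, x2 = 0.

x1 = 19/2, x2 = 0, minimum f = -209/2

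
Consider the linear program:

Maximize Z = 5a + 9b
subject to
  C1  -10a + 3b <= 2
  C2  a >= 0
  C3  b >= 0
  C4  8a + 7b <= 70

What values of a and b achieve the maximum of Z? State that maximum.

a = 98/47, b = 358/47, maximum Z = 3712/47

Corner points and Z = 5a + 9b:
  (0, 2/3) → Z = 6
  (98/47, 358/47) → Z = 3712/47
  (0, 0) → Z = 0
  (35/4, 0) → Z = 175/4

The optimum lies where -10a + 3b = 2 and 8a + 7b = 70.
Solving simultaneously gives a = 98/47, b = 358/47.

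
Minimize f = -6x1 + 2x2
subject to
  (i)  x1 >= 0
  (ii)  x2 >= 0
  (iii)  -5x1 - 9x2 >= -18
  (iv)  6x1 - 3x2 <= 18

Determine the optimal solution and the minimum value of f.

x1 = 72/23, x2 = 6/23, minimum f = -420/23

At the optimal vertex, -5x1 - 9x2 = -18 and 6x1 - 3x2 = 18.
Solving simultaneously gives x1 = 72/23, x2 = 6/23.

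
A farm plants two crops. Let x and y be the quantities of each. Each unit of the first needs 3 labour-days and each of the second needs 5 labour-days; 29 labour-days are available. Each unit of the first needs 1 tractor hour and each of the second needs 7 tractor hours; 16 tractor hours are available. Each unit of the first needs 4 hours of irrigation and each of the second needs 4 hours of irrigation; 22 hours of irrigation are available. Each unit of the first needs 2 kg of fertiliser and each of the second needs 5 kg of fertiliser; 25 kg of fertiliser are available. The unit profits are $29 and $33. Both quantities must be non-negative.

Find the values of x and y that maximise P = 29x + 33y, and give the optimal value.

x = 15/4, y = 7/4, maximum P = 333/2

Extreme points and P = 29x + 33y:
  (0, 0) → P = 0
  (0, 16/7) → P = 528/7
  (11/2, 0) → P = 319/2
  (15/4, 7/4) → P = 333/2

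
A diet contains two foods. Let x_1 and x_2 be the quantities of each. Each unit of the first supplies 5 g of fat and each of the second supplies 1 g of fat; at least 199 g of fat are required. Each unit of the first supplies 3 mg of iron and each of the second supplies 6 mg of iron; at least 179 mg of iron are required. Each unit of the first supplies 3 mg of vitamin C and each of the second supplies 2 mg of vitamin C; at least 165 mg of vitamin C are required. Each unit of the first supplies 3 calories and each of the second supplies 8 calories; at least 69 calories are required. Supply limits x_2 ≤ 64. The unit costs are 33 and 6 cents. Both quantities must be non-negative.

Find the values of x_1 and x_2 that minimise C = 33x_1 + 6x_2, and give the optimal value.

Feasible corners and C = 33x_1 + 6x_2:
  (179/3, 0) → C = 1969
  (233/7, 228/7) → C = 9057/7
  (27, 64) → C = 1275
  (158/3, 7/2) → C = 1759
The feasible region is unbounded (it extends along (1, 0)), but C strictly increases along every unbounded feasible direction, so there is no improving ray and the minimum is attained at a vertex.

x_1 = 27, x_2 = 64, minimum C = 1275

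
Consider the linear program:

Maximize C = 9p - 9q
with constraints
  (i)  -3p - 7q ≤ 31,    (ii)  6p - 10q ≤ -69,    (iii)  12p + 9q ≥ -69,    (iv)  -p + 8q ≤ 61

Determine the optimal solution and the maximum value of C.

Corner points and C = 9p - 9q:
  (-437/58, 69/29) → C = -5175/58
  (29/19, 297/38) → C = -2151/38
  (-367/35, 221/35) → C = -756/5

At the optimal vertex, 6p - 10q = -69 and -p + 8q = 61.
Solving simultaneously gives p = 29/19, q = 297/38.

p = 29/19, q = 297/38, maximum C = -2151/38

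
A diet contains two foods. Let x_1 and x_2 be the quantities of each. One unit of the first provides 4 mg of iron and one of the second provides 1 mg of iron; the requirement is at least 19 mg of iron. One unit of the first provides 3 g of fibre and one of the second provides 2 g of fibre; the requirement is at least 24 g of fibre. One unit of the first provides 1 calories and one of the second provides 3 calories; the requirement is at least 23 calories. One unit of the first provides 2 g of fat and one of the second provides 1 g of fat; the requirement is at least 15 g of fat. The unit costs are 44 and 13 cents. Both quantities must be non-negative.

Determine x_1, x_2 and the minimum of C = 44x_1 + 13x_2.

x_1 = 2, x_2 = 11, minimum C = 231

Corner points and C = 44x_1 + 13x_2:
  (0, 19) → C = 247
  (23, 0) → C = 1012
  (2, 11) → C = 231
  (22/5, 31/5) → C = 1371/5
The feasible region is unbounded (it extends along (0, 1), (1, 0)), but C strictly increases along every unbounded feasible direction, so there is no improving ray and the minimum is attained at a vertex.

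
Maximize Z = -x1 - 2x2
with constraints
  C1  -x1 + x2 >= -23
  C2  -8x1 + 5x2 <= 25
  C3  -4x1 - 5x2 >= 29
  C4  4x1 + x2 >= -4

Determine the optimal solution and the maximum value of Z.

Vertices and Z = -x1 - 2x2:
  (86/9, -121/9) → Z = 52/3
  (19/5, -96/5) → Z = 173/5
  (9/16, -25/4) → Z = 191/16

The optimum lies where -x1 + x2 = -23 and 4x1 + x2 = -4.
Solving simultaneously gives x1 = 19/5, x2 = -96/5.

x1 = 19/5, x2 = -96/5, maximum Z = 173/5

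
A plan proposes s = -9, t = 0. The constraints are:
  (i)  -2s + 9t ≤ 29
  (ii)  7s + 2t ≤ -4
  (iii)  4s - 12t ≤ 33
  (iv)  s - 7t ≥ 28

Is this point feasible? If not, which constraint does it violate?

Constraint (iv): s - 7t = -9, which is not ≥ 28. All other constraints are satisfied.

not feasible — violates (iv)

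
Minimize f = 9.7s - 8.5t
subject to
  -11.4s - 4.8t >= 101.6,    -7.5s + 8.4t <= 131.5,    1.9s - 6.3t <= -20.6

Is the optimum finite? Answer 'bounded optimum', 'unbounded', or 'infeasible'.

Extreme points and f = 9.7s - 8.5t:
  (-2062/183, 1365/244) → f = -1148131/7320
  (-12316/1349, 110/213) → f = -1880803/20235
  (-3121/149, -9535/3129) → f = -2773501/15645
The feasible region has finitely many vertices and no improving ray; the minimum is -2773501/15645 at (-3121/149, -9535/3129).

bounded optimum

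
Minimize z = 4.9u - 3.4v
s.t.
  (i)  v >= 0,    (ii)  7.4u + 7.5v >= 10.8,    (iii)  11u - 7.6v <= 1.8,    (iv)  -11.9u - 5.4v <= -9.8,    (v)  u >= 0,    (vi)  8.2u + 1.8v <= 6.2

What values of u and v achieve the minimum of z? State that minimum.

u = 0, v = 31/9, minimum z = -527/45

Corner points and z = 4.9u - 3.4v:
  (506/1643, 5600/4929) → z = -58009/24645
  (41/73, 194/219) → z = -569/2190
  (0, 49/27) → z = -833/135
  (0, 31/9) → z = -527/45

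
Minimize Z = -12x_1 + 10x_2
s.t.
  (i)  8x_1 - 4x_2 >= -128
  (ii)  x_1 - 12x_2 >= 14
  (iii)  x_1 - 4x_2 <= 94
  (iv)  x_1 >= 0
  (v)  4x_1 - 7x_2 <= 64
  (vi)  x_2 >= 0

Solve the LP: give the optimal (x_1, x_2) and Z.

Vertices and Z = -12x_1 + 10x_2:
  (670/41, 8/41) → Z = -7960/41
  (14, 0) → Z = -168
  (16, 0) → Z = -192

The binding constraints are x_1 - 12x_2 = 14 and 4x_1 - 7x_2 = 64.
Solving simultaneously gives x_1 = 670/41, x_2 = 8/41.

x_1 = 670/41, x_2 = 8/41, minimum Z = -7960/41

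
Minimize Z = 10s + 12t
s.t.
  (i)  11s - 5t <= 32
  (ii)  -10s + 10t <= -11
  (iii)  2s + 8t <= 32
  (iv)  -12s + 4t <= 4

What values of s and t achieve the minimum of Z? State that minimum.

Feasible corners and Z = 10s + 12t:
  (208/49, 144/49) → Z = 544/7
  (-37/4, -107/4) → Z = -827/2
  (102/25, 149/50) → Z = 1914/25
  (-21/20, -43/20) → Z = -363/10

The binding constraints are 11s - 5t = 32 and -12s + 4t = 4.
Solving simultaneously gives s = -37/4, t = -107/4.

s = -37/4, t = -107/4, minimum Z = -827/2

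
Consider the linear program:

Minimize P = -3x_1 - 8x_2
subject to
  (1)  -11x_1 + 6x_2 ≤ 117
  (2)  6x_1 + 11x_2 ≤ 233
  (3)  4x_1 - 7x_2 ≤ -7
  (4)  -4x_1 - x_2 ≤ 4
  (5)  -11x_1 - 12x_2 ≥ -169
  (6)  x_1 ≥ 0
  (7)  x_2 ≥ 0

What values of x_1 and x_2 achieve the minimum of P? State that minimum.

x_1 = 0, x_2 = 169/12, minimum P = -338/3

Corner points and P = -3x_1 - 8x_2:
  (1099/125, 753/125) → P = -9321/125
  (0, 1) → P = -8
  (0, 169/12) → P = -338/3

The binding constraints are -11x_1 - 12x_2 = -169 and x_1 = 0.
Solving simultaneously gives x_1 = 0, x_2 = 169/12.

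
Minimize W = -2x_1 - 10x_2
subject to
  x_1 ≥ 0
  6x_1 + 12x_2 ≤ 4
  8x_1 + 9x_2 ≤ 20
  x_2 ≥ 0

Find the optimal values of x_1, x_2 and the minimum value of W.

Feasible corners and W = -2x_1 - 10x_2:
  (0, 1/3) → W = -10/3
  (0, 0) → W = 0
  (2/3, 0) → W = -4/3

x_1 = 0, x_2 = 1/3, minimum W = -10/3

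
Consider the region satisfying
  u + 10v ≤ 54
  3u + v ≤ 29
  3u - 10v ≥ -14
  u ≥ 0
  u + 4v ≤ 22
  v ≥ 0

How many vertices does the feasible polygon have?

5

The feasible vertices (each the meet of two boundaries and inside every other half-plane) are:
  (94/11, 37/11)
  (29/3, 0)
  (0, 7/5)
  (82/11, 40/11)
  (0, 0)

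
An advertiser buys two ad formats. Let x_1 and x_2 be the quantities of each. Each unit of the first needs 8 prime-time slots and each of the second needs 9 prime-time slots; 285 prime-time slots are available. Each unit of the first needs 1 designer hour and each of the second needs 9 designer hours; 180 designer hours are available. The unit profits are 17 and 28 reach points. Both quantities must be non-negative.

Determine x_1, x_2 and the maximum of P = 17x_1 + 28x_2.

x_1 = 15, x_2 = 55/3, maximum P = 2305/3

Corner points and P = 17x_1 + 28x_2:
  (0, 0) → P = 0
  (0, 20) → P = 560
  (285/8, 0) → P = 4845/8
  (15, 55/3) → P = 2305/3

The optimum lies where 8x_1 + 9x_2 = 285 and x_1 + 9x_2 = 180.
Solving simultaneously gives x_1 = 15, x_2 = 55/3.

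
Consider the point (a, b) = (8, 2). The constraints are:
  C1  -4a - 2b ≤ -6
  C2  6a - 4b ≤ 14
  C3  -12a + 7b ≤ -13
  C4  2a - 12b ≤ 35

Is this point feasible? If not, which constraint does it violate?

not feasible — violates C2

Constraint C2: 6a - 4b = 40, which is not ≤ 14. All other constraints are satisfied.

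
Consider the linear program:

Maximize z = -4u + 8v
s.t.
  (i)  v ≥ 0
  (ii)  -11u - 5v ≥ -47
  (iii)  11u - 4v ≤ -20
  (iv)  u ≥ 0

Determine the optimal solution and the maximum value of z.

u = 0, v = 47/5, maximum z = 376/5

Corner points and z = -4u + 8v:
  (8/9, 67/9) → z = 56
  (0, 47/5) → z = 376/5
  (0, 5) → z = 40

The optimum lies where -11u - 5v = -47 and u = 0.
Solving simultaneously gives u = 0, v = 47/5.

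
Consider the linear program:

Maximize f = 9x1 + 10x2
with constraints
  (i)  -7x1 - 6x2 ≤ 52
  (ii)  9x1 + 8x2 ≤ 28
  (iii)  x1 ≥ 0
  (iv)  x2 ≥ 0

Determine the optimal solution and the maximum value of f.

x1 = 0, x2 = 7/2, maximum f = 35

Extreme points and f = 9x1 + 10x2:
  (0, 7/2) → f = 35
  (28/9, 0) → f = 28
  (0, 0) → f = 0

At the optimal vertex, 9x1 + 8x2 = 28 and x1 = 0.
Solving simultaneously gives x1 = 0, x2 = 7/2.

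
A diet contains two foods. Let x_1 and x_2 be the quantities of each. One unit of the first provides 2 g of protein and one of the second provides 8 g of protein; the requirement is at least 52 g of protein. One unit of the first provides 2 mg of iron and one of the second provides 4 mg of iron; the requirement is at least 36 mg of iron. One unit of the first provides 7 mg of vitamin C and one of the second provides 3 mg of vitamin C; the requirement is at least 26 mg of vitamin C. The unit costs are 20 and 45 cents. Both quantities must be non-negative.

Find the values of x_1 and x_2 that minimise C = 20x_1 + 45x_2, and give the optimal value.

Vertices and C = 20x_1 + 45x_2:
  (0, 9) → C = 405
  (26, 0) → C = 520
  (10, 4) → C = 380
The feasible region is unbounded (it extends along (0, 1), (1, 0)), but C strictly increases along every unbounded feasible direction, so there is no improving ray and the minimum is attained at a vertex.

x_1 = 10, x_2 = 4, minimum C = 380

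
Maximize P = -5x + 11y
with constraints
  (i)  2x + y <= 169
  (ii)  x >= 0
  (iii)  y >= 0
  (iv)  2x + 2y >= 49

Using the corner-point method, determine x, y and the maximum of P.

x = 0, y = 169, maximum P = 1859

Feasible corners and P = -5x + 11y:
  (0, 169) → P = 1859
  (169/2, 0) → P = -845/2
  (0, 49/2) → P = 539/2
  (49/2, 0) → P = -245/2

The optimum lies where 2x + y = 169 and x = 0.
Solving simultaneously gives x = 0, y = 169.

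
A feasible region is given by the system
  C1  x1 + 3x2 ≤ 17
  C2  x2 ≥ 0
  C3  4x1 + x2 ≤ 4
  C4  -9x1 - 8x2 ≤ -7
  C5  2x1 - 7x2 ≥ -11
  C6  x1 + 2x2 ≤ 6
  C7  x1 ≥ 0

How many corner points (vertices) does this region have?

The feasible vertices (each the meet of two boundaries and inside every other half-plane) are:
  (1, 0)
  (7/9, 0)
  (17/30, 26/15)
  (0, 7/8)
  (0, 11/7)

5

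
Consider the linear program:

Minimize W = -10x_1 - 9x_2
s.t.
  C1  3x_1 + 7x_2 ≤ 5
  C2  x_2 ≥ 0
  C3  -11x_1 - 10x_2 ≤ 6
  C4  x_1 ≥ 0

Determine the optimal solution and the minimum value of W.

x_1 = 5/3, x_2 = 0, minimum W = -50/3

Feasible corners and W = -10x_1 - 9x_2:
  (5/3, 0) → W = -50/3
  (0, 5/7) → W = -45/7
  (0, 0) → W = 0

The binding constraints are 3x_1 + 7x_2 = 5 and x_2 = 0.
Solving simultaneously gives x_1 = 5/3, x_2 = 0.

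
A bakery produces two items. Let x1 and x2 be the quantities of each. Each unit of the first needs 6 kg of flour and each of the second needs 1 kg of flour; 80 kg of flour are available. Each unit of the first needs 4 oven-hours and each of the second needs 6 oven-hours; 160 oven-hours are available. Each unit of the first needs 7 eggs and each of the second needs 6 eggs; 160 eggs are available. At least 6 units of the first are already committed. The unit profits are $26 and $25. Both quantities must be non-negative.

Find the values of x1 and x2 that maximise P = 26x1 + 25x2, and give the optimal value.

Extreme points and P = 26x1 + 25x2:
  (40/3, 0) → P = 1040/3
  (6, 0) → P = 156
  (320/29, 400/29) → P = 18320/29
  (6, 59/3) → P = 1943/3

The optimum lies where 7x1 + 6x2 = 160 and x1 = 6.
Solving simultaneously gives x1 = 6, x2 = 59/3.

x1 = 6, x2 = 59/3, maximum P = 1943/3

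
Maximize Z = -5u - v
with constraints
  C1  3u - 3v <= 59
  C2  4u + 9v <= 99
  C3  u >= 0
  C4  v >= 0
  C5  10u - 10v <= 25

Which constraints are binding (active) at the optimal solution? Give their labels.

C3 and C4

Feasible corners and Z = -5u - v:
  (0, 11) → Z = -11
  (243/26, 89/13) → Z = -1393/26
  (0, 0) → Z = 0
  (5/2, 0) → Z = -25/2

The maximum is at (0, 0). Substituting into each constraint, equality holds for C3 and C4; the remaining constraints have slack.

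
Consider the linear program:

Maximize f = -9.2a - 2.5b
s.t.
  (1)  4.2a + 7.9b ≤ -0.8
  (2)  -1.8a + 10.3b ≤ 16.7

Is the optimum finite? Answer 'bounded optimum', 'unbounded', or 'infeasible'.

From the feasible point (-14017/5748, 1145/958), moving in the direction (-10.3, -1.8) keeps every constraint satisfied while f increases without bound.

unbounded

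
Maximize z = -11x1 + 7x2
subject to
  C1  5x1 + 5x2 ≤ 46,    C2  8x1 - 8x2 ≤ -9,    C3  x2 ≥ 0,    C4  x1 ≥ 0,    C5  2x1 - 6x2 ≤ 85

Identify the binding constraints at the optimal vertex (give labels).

Vertices and z = -11x1 + 7x2:
  (323/80, 413/80) → z = -331/40
  (0, 46/5) → z = 322/5
  (0, 9/8) → z = 63/8

The maximum is at (0, 46/5). Substituting into each constraint, equality holds for C1 and C4; the remaining constraints have slack.

C1 and C4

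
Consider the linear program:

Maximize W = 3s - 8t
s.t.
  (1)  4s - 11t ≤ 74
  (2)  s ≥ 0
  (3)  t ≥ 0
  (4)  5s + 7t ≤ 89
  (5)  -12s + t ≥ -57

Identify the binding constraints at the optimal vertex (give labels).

(3) and (5)

Extreme points and W = 3s - 8t:
  (0, 0) → W = 0
  (0, 89/7) → W = -712/7
  (19/4, 0) → W = 57/4
  (488/89, 783/89) → W = -4800/89

The maximum is at (19/4, 0). Substituting into each constraint, equality holds for (3) and (5); the remaining constraints have slack.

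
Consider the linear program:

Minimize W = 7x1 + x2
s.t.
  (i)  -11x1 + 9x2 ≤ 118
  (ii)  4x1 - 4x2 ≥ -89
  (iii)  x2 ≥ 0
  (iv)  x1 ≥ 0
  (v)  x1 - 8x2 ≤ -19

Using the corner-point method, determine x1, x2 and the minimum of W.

x1 = 0, x2 = 19/8, minimum W = 19/8

The feasible region is unbounded (it extends along (1, 1), (8, 1)), but W strictly increases along every unbounded feasible direction, so there is no improving ray and the minimum is attained at a vertex.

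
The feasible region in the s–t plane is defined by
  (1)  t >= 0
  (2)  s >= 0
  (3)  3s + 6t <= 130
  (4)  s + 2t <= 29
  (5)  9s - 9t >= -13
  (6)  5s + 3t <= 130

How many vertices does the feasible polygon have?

The feasible vertices (each the meet of two boundaries and inside every other half-plane) are:
  (0, 0)
  (26, 0)
  (0, 13/9)
  (235/27, 274/27)
  (173/7, 15/7)

5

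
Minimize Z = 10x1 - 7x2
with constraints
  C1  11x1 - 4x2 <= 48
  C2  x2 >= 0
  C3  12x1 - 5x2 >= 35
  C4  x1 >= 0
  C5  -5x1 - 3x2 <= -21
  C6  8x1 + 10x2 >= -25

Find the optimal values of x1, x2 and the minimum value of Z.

At the optimal vertex, 11x1 - 4x2 = 48 and 12x1 - 5x2 = 35.
Solving simultaneously gives x1 = 100/7, x2 = 191/7.

x1 = 100/7, x2 = 191/7, minimum Z = -337/7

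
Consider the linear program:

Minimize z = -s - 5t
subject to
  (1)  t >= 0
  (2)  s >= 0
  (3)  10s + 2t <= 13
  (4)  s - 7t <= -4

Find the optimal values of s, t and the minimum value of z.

s = 0, t = 13/2, minimum z = -65/2

Vertices and z = -s - 5t:
  (0, 13/2) → z = -65/2
  (0, 4/7) → z = -20/7
  (83/72, 53/72) → z = -29/6

At the optimal vertex, s = 0 and 10s + 2t = 13.
Solving simultaneously gives s = 0, t = 13/2.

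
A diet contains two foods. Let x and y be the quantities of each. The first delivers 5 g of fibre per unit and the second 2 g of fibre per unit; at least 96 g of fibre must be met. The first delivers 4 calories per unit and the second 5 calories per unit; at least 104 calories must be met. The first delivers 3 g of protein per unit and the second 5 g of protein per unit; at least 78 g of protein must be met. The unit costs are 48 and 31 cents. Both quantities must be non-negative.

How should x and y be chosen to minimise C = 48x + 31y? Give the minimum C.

x = 16, y = 8, minimum C = 1016

Feasible corners and C = 48x + 31y:
  (0, 48) → C = 1488
  (26, 0) → C = 1248
  (16, 8) → C = 1016
The feasible region is unbounded (it extends along (0, 1), (1, 0)), but C strictly increases along every unbounded feasible direction, so there is no improving ray and the minimum is attained at a vertex.

The optimum lies where 5x + 2y = 96 and 4x + 5y = 104.
Solving simultaneously gives x = 16, y = 8.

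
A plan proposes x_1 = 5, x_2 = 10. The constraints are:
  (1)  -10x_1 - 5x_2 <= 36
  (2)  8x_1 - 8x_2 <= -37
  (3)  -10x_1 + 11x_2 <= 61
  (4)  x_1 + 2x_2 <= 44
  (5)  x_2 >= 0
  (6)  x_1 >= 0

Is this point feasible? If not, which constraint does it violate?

(1): -100 ≤ 36 ✓
(2): -40 ≤ -37 ✓
(3): 60 ≤ 61 ✓
(4): 25 ≤ 44 ✓
(5): 10 ≥ 0 ✓
(6): 5 ≥ 0 ✓

feasible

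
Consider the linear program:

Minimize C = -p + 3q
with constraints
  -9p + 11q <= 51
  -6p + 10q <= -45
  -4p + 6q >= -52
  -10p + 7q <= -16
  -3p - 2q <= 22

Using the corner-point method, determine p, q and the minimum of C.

p = -14/13, q = -122/13, minimum C = -352/13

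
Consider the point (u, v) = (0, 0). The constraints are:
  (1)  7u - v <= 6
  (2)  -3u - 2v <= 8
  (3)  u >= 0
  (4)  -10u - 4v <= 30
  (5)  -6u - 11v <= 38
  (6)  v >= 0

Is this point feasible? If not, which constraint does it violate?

(1): 0 ≤ 6 ✓
(2): 0 ≤ 8 ✓
(3): 0 ≥ 0 ✓
(4): 0 ≤ 30 ✓
(5): 0 ≤ 38 ✓
(6): 0 ≥ 0 ✓

feasible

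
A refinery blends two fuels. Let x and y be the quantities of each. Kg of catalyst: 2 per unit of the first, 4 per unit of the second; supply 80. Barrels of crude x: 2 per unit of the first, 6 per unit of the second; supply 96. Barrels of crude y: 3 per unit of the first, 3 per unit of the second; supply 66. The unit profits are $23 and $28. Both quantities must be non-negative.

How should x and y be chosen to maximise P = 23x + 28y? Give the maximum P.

x = 9, y = 13, maximum P = 571

Corner points and P = 23x + 28y:
  (0, 0) → P = 0
  (0, 16) → P = 448
  (22, 0) → P = 506
  (9, 13) → P = 571

The binding constraints are 2x + 6y = 96 and 3x + 3y = 66.
Solving simultaneously gives x = 9, y = 13.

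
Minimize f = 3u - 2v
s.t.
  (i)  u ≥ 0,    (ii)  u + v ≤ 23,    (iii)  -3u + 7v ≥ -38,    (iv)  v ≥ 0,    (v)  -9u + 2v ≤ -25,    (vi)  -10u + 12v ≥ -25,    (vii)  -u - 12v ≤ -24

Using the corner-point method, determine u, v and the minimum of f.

Corner points and f = 3u - 2v:
  (71/11, 182/11) → f = -151/11
  (301/22, 205/22) → f = 493/22
  (174/55, 191/110) → f = 331/55
  (49/11, 215/132) → f = 667/66

At the optimal vertex, u + v = 23 and -9u + 2v = -25.
Solving simultaneously gives u = 71/11, v = 182/11.

u = 71/11, v = 182/11, minimum f = -151/11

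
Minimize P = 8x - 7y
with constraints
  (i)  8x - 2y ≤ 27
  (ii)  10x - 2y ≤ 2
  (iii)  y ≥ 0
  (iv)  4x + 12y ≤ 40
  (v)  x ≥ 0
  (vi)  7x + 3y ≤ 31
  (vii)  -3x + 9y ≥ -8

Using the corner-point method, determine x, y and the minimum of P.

Corner points and P = 8x - 7y:
  (1/5, 0) → P = 8/5
  (13/16, 49/16) → P = -239/16
  (0, 0) → P = 0
  (0, 10/3) → P = -70/3

The binding constraints are 4x + 12y = 40 and x = 0.
Solving simultaneously gives x = 0, y = 10/3.

x = 0, y = 10/3, minimum P = -70/3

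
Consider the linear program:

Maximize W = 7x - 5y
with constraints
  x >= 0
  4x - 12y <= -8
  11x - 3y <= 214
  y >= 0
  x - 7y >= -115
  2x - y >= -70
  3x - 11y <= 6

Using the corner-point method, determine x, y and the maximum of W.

Extreme points and W = 7x - 5y:
  (0, 2/3) → W = -10/3
  (0, 115/7) → W = -575/7
  (108/5, 118/15) → W = 1678/15
  (1843/74, 1479/74) → W = 2753/37

At the optimal vertex, 4x - 12y = -8 and 11x - 3y = 214.
Solving simultaneously gives x = 108/5, y = 118/15.

x = 108/5, y = 118/15, maximum W = 1678/15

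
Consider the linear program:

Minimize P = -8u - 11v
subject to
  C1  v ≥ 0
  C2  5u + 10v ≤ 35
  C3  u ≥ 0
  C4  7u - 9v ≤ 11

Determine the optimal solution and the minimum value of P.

Feasible corners and P = -8u - 11v:
  (0, 0) → P = 0
  (11/7, 0) → P = -88/7
  (0, 7/2) → P = -77/2
  (85/23, 38/23) → P = -1098/23

At the optimal vertex, 5u + 10v = 35 and 7u - 9v = 11.
Solving simultaneously gives u = 85/23, v = 38/23.

u = 85/23, v = 38/23, minimum P = -1098/23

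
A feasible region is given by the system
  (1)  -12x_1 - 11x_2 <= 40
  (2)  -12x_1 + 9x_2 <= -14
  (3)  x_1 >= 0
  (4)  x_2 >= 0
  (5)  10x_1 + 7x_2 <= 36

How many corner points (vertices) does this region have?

Intersecting each pair of boundary lines and keeping only the points that satisfy every inequality leaves:
  (7/6, 0)
  (211/87, 146/87)
  (18/5, 0)

3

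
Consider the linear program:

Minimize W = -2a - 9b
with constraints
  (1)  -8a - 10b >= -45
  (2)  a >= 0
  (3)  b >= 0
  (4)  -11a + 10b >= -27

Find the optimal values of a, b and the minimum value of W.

a = 0, b = 9/2, minimum W = -81/2

Corner points and W = -2a - 9b:
  (0, 9/2) → W = -81/2
  (72/19, 279/190) → W = -3951/190
  (0, 0) → W = 0
  (27/11, 0) → W = -54/11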